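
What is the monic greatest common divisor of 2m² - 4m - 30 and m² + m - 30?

m - 5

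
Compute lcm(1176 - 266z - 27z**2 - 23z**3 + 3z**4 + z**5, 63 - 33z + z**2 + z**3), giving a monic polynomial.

-3528 + 1974z - 185z**2 + 42z**3 - 32z**4 + z**6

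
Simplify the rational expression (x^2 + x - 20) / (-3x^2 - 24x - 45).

(-x + 4)/(3x + 9)

Apply the Euclidean algorithm:
  x^2 + x - 20 = (-1/3)(-3x^2 - 24x - 45) + (-7x - 35)
  -3x^2 - 24x - 45 = ((3/7)x + 9/7)(-7x - 35) + (0)
Last nonzero remainder: -7x - 35. Dividing through by -7 gives the monic gcd x + 5.
Cancel x + 5 from numerator and denominator to get the reduced form.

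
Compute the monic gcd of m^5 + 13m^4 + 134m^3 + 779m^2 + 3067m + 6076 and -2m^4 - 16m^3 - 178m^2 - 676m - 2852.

m^2 + 6m + 31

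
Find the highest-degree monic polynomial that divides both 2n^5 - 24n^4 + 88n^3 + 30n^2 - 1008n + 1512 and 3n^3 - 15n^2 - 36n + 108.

n^3 - 5n^2 - 12n + 36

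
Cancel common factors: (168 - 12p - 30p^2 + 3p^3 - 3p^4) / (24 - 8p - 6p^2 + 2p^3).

(-42 + 3p - 3p^2)/(-6 + 2p)

Euclidean algorithm in ℚ[p]:
  -3p^4 + 3p^3 - 30p^2 - 12p + 168 = (-(3/2)p - 3)(2p^3 - 6p^2 - 8p + 24) + (-60p^2 + 240)
  2p^3 - 6p^2 - 8p + 24 = (-(1/30)p + 1/10)(-60p^2 + 240) + (0)
Last nonzero remainder: -60p^2 + 240. Dividing through by -60 gives the monic gcd p^2 - 4.
Cancel p^2 - 4 from numerator and denominator to get the reduced form.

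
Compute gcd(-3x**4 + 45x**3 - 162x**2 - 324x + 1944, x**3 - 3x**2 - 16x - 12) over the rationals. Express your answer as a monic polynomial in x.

By polynomial division,
  -3x**4 + 45x**3 - 162x**2 - 324x + 1944 = (-3x + 36)(x**3 - 3x**2 - 16x - 12) + (-102x**2 + 216x + 2376)
  x**3 - 3x**2 - 16x - 12 = (-(1/102)x + 5/578)(-102x**2 + 216x + 2376) + ((1568/289)x - 9408/289)
  -102x**2 + 216x + 2376 = (-(14739/784)x - 28611/392)((1568/289)x - 9408/289) + (0)
Last nonzero remainder: (1568/289)x - 9408/289. Dividing through by 1568/289 gives the monic gcd x - 6.

x - 6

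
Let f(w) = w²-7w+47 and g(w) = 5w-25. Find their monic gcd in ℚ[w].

1

Repeated division with remainder:
  w²-7w+47 = ((1/5)w-2/5)(5w-25) + (37)
  5w-25 = ((5/37)w-25/37)(37) + (0)
The last nonzero remainder is the constant 37, so the polynomials are coprime and gcd = 1.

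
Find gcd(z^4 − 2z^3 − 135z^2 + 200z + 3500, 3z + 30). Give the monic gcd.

Repeated division with remainder:
  z^4 − 2z^3 − 135z^2 + 200z + 3500 = ((1/3)z^3 − 4z^2 − 5z + 350/3)(3z + 30) + (0)
Last nonzero remainder: 3z + 30. Dividing through by 3 gives the monic gcd z + 10.

z + 10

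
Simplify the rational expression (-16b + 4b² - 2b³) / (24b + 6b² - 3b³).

Repeated division with remainder:
  -2b³ + 4b² - 16b = (2/3)(-3b³ + 6b² + 24b) + (-32b)
  -3b³ + 6b² + 24b = ((3/32)b² - (3/16)b - 3/4)(-32b) + (0)
Last nonzero remainder: -32b. Dividing through by -32 gives the monic gcd b.
Cancel b from numerator and denominator to get the reduced form.

(16 - 4b + 2b²)/(-24 - 6b + 3b²)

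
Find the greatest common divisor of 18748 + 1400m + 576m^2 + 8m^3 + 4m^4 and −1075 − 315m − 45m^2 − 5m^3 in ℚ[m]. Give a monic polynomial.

By polynomial division,
  4m^4 + 8m^3 + 576m^2 + 1400m + 18748 = (−(4/5)m + 28/5)(−5m^3 − 45m^2 − 315m − 1075) + (576m^2 + 2304m + 24768)
  −5m^3 − 45m^2 − 315m − 1075 = (−(5/576)m − 25/576)(576m^2 + 2304m + 24768) + (0)
Last nonzero remainder: 576m^2 + 2304m + 24768. Dividing through by 576 gives the monic gcd m^2 + 4m + 43.

43 + 4m + m^2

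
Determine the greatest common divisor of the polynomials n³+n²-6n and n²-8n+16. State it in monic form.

Euclidean algorithm in ℚ[n]:
  n³+n²-6n = (n+9)(n²-8n+16) + (50n-144)
  n²-8n+16 = ((1/50)n-64/625)(50n-144) + (784/625)
  50n-144 = ((15625/392)n-5625/49)(784/625) + (0)
The last nonzero remainder is the constant 784/625, so the polynomials are coprime and gcd = 1.

1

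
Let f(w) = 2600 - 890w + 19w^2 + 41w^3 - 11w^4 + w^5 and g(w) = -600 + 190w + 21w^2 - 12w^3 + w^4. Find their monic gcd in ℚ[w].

100 - 15w - 6w^2 + w^3

Repeated division with remainder:
  w^5 - 11w^4 + 41w^3 + 19w^2 - 890w + 2600 = (w + 1)(w^4 - 12w^3 + 21w^2 + 190w - 600) + (32w^3 - 192w^2 - 480w + 3200)
  w^4 - 12w^3 + 21w^2 + 190w - 600 = ((1/32)w - 3/16)(32w^3 - 192w^2 - 480w + 3200) + (0)
Last nonzero remainder: 32w^3 - 192w^2 - 480w + 3200. Dividing through by 32 gives the monic gcd w^3 - 6w^2 - 15w + 100.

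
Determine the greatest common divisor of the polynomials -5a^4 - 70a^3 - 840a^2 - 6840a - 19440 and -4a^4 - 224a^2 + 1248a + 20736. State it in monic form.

Repeated division with remainder:
  -5a^4 - 70a^3 - 840a^2 - 6840a - 19440 = (5/4)(-4a^4 - 224a^2 + 1248a + 20736) + (-70a^3 - 560a^2 - 8400a - 45360)
  -4a^4 - 224a^2 + 1248a + 20736 = ((2/35)a - 16/35)(-70a^3 - 560a^2 - 8400a - 45360) + (0)
Last nonzero remainder: -70a^3 - 560a^2 - 8400a - 45360. Dividing through by -70 gives the monic gcd a^3 + 8a^2 + 120a + 648.

a^3 + 8a^2 + 120a + 648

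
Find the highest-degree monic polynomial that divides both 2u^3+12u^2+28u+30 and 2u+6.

Euclidean algorithm in ℚ[u]:
  2u^3+12u^2+28u+30 = (u^2+3u+5)(2u+6) + (0)
Last nonzero remainder: 2u+6. Dividing through by 2 gives the monic gcd u+3.

u+3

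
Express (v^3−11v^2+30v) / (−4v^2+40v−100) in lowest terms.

By polynomial division,
  v^3−11v^2+30v = (−(1/4)v+1/4)(−4v^2+40v−100) + (−5v+25)
  −4v^2+40v−100 = ((4/5)v−4)(−5v+25) + (0)
Last nonzero remainder: −5v+25. Dividing through by −5 gives the monic gcd v−5.
Cancel v−5 from numerator and denominator to get the reduced form.

(−v^2+6v)/(4v−20)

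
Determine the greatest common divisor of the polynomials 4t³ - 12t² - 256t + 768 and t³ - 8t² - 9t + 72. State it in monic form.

t² - 11t + 24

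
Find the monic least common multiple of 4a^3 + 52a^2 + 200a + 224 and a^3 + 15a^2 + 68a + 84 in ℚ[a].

a^4 + 19a^3 + 128a^2 + 356a + 336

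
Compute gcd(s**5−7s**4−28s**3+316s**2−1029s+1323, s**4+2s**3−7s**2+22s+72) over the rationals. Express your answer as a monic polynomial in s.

s**2−4s+9

Euclidean algorithm in ℚ[s]:
  s**5−7s**4−28s**3+316s**2−1029s+1323 = (s−9)(s**4+2s**3−7s**2+22s+72) + (−3s**3+231s**2−903s+1971)
  s**4+2s**3−7s**2+22s+72 = (−(1/3)s−79/3)(−3s**3+231s**2−903s+1971) + (5775s**2−23100s+51975)
  −3s**3+231s**2−903s+1971 = (−(1/1925)s+73/1925)(5775s**2−23100s+51975) + (0)
Last nonzero remainder: 5775s**2−23100s+51975. Dividing through by 5775 gives the monic gcd s**2−4s+9.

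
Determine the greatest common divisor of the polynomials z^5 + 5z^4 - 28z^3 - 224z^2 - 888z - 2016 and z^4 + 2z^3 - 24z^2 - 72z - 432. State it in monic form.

Apply the Euclidean algorithm:
  z^5 + 5z^4 - 28z^3 - 224z^2 - 888z - 2016 = (z + 3)(z^4 + 2z^3 - 24z^2 - 72z - 432) + (-10z^3 - 80z^2 - 240z - 720)
  z^4 + 2z^3 - 24z^2 - 72z - 432 = (-(1/10)z + 3/5)(-10z^3 - 80z^2 - 240z - 720) + (0)
Last nonzero remainder: -10z^3 - 80z^2 - 240z - 720. Dividing through by -10 gives the monic gcd z^3 + 8z^2 + 24z + 72.

z^3 + 8z^2 + 24z + 72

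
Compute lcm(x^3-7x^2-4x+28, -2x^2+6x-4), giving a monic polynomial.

x^4-8x^3+3x^2+32x-28

Repeated division with remainder:
  x^3-7x^2-4x+28 = (-(1/2)x+2)(-2x^2+6x-4) + (-18x+36)
  -2x^2+6x-4 = ((1/9)x-1/9)(-18x+36) + (0)
Last nonzero remainder: -18x+36. Dividing through by -18 gives the monic gcd x-2.
Then lcm(f, g) = f·g / gcd(f, g); expanding and making the result monic gives the answer.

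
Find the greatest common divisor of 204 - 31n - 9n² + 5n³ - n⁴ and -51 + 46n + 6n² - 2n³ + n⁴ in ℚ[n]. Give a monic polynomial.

51 + 5n - n² + n³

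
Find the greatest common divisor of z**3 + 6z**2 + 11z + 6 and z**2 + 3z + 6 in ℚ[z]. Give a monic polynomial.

1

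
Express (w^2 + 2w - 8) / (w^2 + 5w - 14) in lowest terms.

(w + 4)/(w + 7)

Apply the Euclidean algorithm:
  w^2 + 2w - 8 = (w^2 + 5w - 14) + (-3w + 6)
  w^2 + 5w - 14 = (-(1/3)w - 7/3)(-3w + 6) + (0)
Last nonzero remainder: -3w + 6. Dividing through by -3 gives the monic gcd w - 2.
Cancel w - 2 from numerator and denominator to get the reduced form.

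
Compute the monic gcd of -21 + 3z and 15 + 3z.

1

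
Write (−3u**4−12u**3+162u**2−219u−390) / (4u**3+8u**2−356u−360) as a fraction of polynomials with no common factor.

(−3u**2+21u−39)/(4u−36)

Repeated division with remainder:
  −3u**4−12u**3+162u**2−219u−390 = (−(3/4)u−3/2)(4u**3+8u**2−356u−360) + (−93u**2−1023u−930)
  4u**3+8u**2−356u−360 = (−(4/93)u+12/31)(−93u**2−1023u−930) + (0)
Last nonzero remainder: −93u**2−1023u−930. Dividing through by −93 gives the monic gcd u**2+11u+10.
Cancel u**2+11u+10 from numerator and denominator to get the reduced form.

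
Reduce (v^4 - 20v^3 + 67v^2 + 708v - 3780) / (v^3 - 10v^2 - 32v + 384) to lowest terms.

(v^3 - 26v^2 + 223v - 630)/(v^2 - 16v + 64)

By polynomial division,
  v^4 - 20v^3 + 67v^2 + 708v - 3780 = (v - 10)(v^3 - 10v^2 - 32v + 384) + (-v^2 + 4v + 60)
  v^3 - 10v^2 - 32v + 384 = (-v + 6)(-v^2 + 4v + 60) + (4v + 24)
  -v^2 + 4v + 60 = (-(1/4)v + 5/2)(4v + 24) + (0)
Last nonzero remainder: 4v + 24. Dividing through by 4 gives the monic gcd v + 6.
Cancel v + 6 from numerator and denominator to get the reduced form.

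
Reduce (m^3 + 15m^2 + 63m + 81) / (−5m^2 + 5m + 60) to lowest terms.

(−m^2 − 12m − 27)/(5m − 20)

Euclidean algorithm in ℚ[m]:
  m^3 + 15m^2 + 63m + 81 = (−(1/5)m − 16/5)(−5m^2 + 5m + 60) + (91m + 273)
  −5m^2 + 5m + 60 = (−(5/91)m + 20/91)(91m + 273) + (0)
Last nonzero remainder: 91m + 273. Dividing through by 91 gives the monic gcd m + 3.
Cancel m + 3 from numerator and denominator to get the reduced form.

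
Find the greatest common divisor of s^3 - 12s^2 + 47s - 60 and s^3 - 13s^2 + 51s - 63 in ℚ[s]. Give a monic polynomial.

s - 3

Repeated division with remainder:
  s^3 - 12s^2 + 47s - 60 = (s^3 - 13s^2 + 51s - 63) + (s^2 - 4s + 3)
  s^3 - 13s^2 + 51s - 63 = (s - 9)(s^2 - 4s + 3) + (12s - 36)
  s^2 - 4s + 3 = ((1/12)s - 1/12)(12s - 36) + (0)
Last nonzero remainder: 12s - 36. Dividing through by 12 gives the monic gcd s - 3.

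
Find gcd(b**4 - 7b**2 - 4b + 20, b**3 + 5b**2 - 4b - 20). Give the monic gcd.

Apply the Euclidean algorithm:
  b**4 - 7b**2 - 4b + 20 = (b - 5)(b**3 + 5b**2 - 4b - 20) + (22b**2 - 4b - 80)
  b**3 + 5b**2 - 4b - 20 = ((1/22)b + 57/242)(22b**2 - 4b - 80) + ((70/121)b - 140/121)
  22b**2 - 4b - 80 = ((1331/35)b + 484/7)((70/121)b - 140/121) + (0)
Last nonzero remainder: (70/121)b - 140/121. Dividing through by 70/121 gives the monic gcd b - 2.

b - 2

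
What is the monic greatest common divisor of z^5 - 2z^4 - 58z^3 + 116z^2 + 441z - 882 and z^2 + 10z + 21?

z^2 + 10z + 21

Repeated division with remainder:
  z^5 - 2z^4 - 58z^3 + 116z^2 + 441z - 882 = (z^3 - 12z^2 + 41z - 42)(z^2 + 10z + 21) + (0)
The last nonzero remainder z^2 + 10z + 21 is already monic.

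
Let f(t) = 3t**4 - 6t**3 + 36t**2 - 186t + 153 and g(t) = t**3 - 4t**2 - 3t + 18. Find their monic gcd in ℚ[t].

Apply the Euclidean algorithm:
  3t**4 - 6t**3 + 36t**2 - 186t + 153 = (3t + 6)(t**3 - 4t**2 - 3t + 18) + (69t**2 - 222t + 45)
  t**3 - 4t**2 - 3t + 18 = ((1/69)t - 6/529)(69t**2 - 222t + 45) + (-(3264/529)t + 9792/529)
  69t**2 - 222t + 45 = (-(12167/1088)t + 2645/1088)(-(3264/529)t + 9792/529) + (0)
Last nonzero remainder: -(3264/529)t + 9792/529. Dividing through by -3264/529 gives the monic gcd t - 3.

t - 3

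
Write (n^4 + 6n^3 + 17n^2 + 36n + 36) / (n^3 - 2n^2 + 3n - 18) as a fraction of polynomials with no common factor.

Euclidean algorithm in ℚ[n]:
  n^4 + 6n^3 + 17n^2 + 36n + 36 = (n + 8)(n^3 - 2n^2 + 3n - 18) + (30n^2 + 30n + 180)
  n^3 - 2n^2 + 3n - 18 = ((1/30)n - 1/10)(30n^2 + 30n + 180) + (0)
Last nonzero remainder: 30n^2 + 30n + 180. Dividing through by 30 gives the monic gcd n^2 + n + 6.
Cancel n^2 + n + 6 from numerator and denominator to get the reduced form.

(n^2 + 5n + 6)/(n - 3)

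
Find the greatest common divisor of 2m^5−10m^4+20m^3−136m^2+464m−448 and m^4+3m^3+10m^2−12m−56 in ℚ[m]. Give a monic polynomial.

Repeated division with remainder:
  2m^5−10m^4+20m^3−136m^2+464m−448 = (2m−16)(m^4+3m^3+10m^2−12m−56) + (48m^3+48m^2+384m−1344)
  m^4+3m^3+10m^2−12m−56 = ((1/48)m+1/24)(48m^3+48m^2+384m−1344) + (0)
Last nonzero remainder: 48m^3+48m^2+384m−1344. Dividing through by 48 gives the monic gcd m^3+m^2+8m−28.

m^3+m^2+8m−28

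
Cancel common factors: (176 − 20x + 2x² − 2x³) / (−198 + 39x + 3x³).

Apply the Euclidean algorithm:
  −2x³ + 2x² − 20x + 176 = (−2/3)(3x³ + 39x − 198) + (2x² + 6x + 44)
  3x³ + 39x − 198 = ((3/2)x − 9/2)(2x² + 6x + 44) + (0)
Last nonzero remainder: 2x² + 6x + 44. Dividing through by 2 gives the monic gcd x² + 3x + 22.
Cancel x² + 3x + 22 from numerator and denominator to get the reduced form.

(8 − 2x)/(−9 + 3x)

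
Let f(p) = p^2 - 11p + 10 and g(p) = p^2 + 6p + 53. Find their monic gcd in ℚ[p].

1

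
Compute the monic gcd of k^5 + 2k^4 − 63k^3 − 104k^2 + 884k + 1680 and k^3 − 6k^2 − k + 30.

k^2 − 3k − 10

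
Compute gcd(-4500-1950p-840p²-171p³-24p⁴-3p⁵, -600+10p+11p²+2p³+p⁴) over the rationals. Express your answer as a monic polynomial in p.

Apply the Euclidean algorithm:
  -3p⁵-24p⁴-171p³-840p²-1950p-4500 = (-3p-18)(p⁴+2p³+11p²+10p-600) + (-102p³-612p²-3570p-15300)
  p⁴+2p³+11p²+10p-600 = (-(1/102)p+2/51)(-102p³-612p²-3570p-15300) + (0)
Last nonzero remainder: -102p³-612p²-3570p-15300. Dividing through by -102 gives the monic gcd p³+6p²+35p+150.

150+35p+6p²+p³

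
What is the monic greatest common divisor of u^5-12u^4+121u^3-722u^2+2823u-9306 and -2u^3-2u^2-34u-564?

Apply the Euclidean algorithm:
  u^5-12u^4+121u^3-722u^2+2823u-9306 = (-(1/2)u^2+(13/2)u-117/2)(-2u^3-2u^2-34u-564) + (-900u^2+4500u-42300)
  -2u^3-2u^2-34u-564 = ((1/450)u+1/75)(-900u^2+4500u-42300) + (0)
Last nonzero remainder: -900u^2+4500u-42300. Dividing through by -900 gives the monic gcd u^2-5u+47.

u^2-5u+47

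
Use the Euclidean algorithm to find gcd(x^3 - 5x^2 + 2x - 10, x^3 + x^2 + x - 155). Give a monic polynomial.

By polynomial division,
  x^3 - 5x^2 + 2x - 10 = (x^3 + x^2 + x - 155) + (-6x^2 + x + 145)
  x^3 + x^2 + x - 155 = (-(1/6)x - 7/36)(-6x^2 + x + 145) + ((913/36)x - 4565/36)
  -6x^2 + x + 145 = (-(216/913)x - 1044/913)((913/36)x - 4565/36) + (0)
Last nonzero remainder: (913/36)x - 4565/36. Dividing through by 913/36 gives the monic gcd x - 5.

x - 5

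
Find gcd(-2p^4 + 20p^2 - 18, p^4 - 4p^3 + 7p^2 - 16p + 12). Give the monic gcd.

By polynomial division,
  -2p^4 + 20p^2 - 18 = (-2)(p^4 - 4p^3 + 7p^2 - 16p + 12) + (-8p^3 + 34p^2 - 32p + 6)
  p^4 - 4p^3 + 7p^2 - 16p + 12 = (-(1/8)p - 1/32)(-8p^3 + 34p^2 - 32p + 6) + ((65/16)p^2 - (65/4)p + 195/16)
  -8p^3 + 34p^2 - 32p + 6 = (-(128/65)p + 32/65)((65/16)p^2 - (65/4)p + 195/16) + (0)
Last nonzero remainder: (65/16)p^2 - (65/4)p + 195/16. Dividing through by 65/16 gives the monic gcd p^2 - 4p + 3.

p^2 - 4p + 3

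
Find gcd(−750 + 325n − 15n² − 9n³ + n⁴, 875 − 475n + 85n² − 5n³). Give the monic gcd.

25 − 10n + n²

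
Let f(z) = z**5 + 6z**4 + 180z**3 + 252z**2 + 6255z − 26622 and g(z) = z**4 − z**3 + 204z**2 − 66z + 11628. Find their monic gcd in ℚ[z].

Apply the Euclidean algorithm:
  z**5 + 6z**4 + 180z**3 + 252z**2 + 6255z − 26622 = (z + 7)(z**4 − z**3 + 204z**2 − 66z + 11628) + (−17z**3 − 1110z**2 − 4911z − 108018)
  z**4 − z**3 + 204z**2 − 66z + 11628 = (−(1/17)z + 1127/289)(−17z**3 − 1110z**2 − 4911z − 108018) + ((1226439/289)z**2 + (3679317/289)z + 7358634/17)
  −17z**3 − 1110z**2 − 4911z − 108018 = (−(4913/1226439)z − 102017/408813)((1226439/289)z**2 + (3679317/289)z + 7358634/17) + (0)
Last nonzero remainder: (1226439/289)z**2 + (3679317/289)z + 7358634/17. Dividing through by 1226439/289 gives the monic gcd z**2 + 3z + 102.

z**2 + 3z + 102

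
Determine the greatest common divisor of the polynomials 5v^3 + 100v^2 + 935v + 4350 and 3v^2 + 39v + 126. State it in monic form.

1

By polynomial division,
  5v^3 + 100v^2 + 935v + 4350 = ((5/3)v + 35/3)(3v^2 + 39v + 126) + (270v + 2880)
  3v^2 + 39v + 126 = ((1/90)v + 7/270)(270v + 2880) + (154/3)
  270v + 2880 = ((405/77)v + 4320/77)(154/3) + (0)
The last nonzero remainder is the constant 154/3, so the polynomials are coprime and gcd = 1.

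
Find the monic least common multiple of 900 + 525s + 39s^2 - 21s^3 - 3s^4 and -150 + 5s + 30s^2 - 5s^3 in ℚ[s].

1800 + 1350s - 47s^2 - 204s^3 - 26s^4 + 6s^5 + s^6

Apply the Euclidean algorithm:
  -3s^4 - 21s^3 + 39s^2 + 525s + 900 = ((3/5)s + 39/5)(-5s^3 + 30s^2 + 5s - 150) + (-198s^2 + 576s + 2070)
  -5s^3 + 30s^2 + 5s - 150 = ((5/198)s - 85/1089)(-198s^2 + 576s + 2070) + (-(280/121)s + 1400/121)
  -198s^2 + 576s + 2070 = ((11979/140)s + 25047/140)(-(280/121)s + 1400/121) + (0)
Last nonzero remainder: -(280/121)s + 1400/121. Dividing through by -280/121 gives the monic gcd s - 5.
Then lcm(f, g) = f·g / gcd(f, g); expanding and making the result monic gives the answer.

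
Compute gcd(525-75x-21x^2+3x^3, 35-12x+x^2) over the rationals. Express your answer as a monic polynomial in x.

35-12x+x^2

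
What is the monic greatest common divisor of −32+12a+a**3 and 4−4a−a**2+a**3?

−2+a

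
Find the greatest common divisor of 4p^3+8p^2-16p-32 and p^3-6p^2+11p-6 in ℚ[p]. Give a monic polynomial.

p-2

Apply the Euclidean algorithm:
  4p^3+8p^2-16p-32 = (4)(p^3-6p^2+11p-6) + (32p^2-60p-8)
  p^3-6p^2+11p-6 = ((1/32)p-33/256)(32p^2-60p-8) + ((225/64)p-225/32)
  32p^2-60p-8 = ((2048/225)p+256/225)((225/64)p-225/32) + (0)
Last nonzero remainder: (225/64)p-225/32. Dividing through by 225/64 gives the monic gcd p-2.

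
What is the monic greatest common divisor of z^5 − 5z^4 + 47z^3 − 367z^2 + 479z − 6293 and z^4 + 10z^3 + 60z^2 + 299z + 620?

z^2 + z + 31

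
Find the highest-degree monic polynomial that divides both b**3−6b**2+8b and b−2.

Apply the Euclidean algorithm:
  b**3−6b**2+8b = (b**2−4b)(b−2) + (0)
The last nonzero remainder b−2 is already monic.

b−2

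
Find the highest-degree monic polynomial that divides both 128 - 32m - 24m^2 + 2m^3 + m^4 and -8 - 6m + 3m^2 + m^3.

By polynomial division,
  m^4 + 2m^3 - 24m^2 - 32m + 128 = (m - 1)(m^3 + 3m^2 - 6m - 8) + (-15m^2 - 30m + 120)
  m^3 + 3m^2 - 6m - 8 = (-(1/15)m - 1/15)(-15m^2 - 30m + 120) + (0)
Last nonzero remainder: -15m^2 - 30m + 120. Dividing through by -15 gives the monic gcd m^2 + 2m - 8.

-8 + 2m + m^2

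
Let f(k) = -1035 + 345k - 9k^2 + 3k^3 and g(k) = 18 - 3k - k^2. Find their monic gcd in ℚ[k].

By polynomial division,
  3k^3 - 9k^2 + 345k - 1035 = (-3k + 18)(-k^2 - 3k + 18) + (453k - 1359)
  -k^2 - 3k + 18 = (-(1/453)k - 2/151)(453k - 1359) + (0)
Last nonzero remainder: 453k - 1359. Dividing through by 453 gives the monic gcd k - 3.

-3 + k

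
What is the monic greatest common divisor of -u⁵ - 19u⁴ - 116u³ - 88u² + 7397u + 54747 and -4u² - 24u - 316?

u² + 6u + 79

Euclidean algorithm in ℚ[u]:
  -u⁵ - 19u⁴ - 116u³ - 88u² + 7397u + 54747 = ((1/4)u³ + (13/4)u² - (41/4)u - 693/4)(-4u² - 24u - 316) + (0)
Last nonzero remainder: -4u² - 24u - 316. Dividing through by -4 gives the monic gcd u² + 6u + 79.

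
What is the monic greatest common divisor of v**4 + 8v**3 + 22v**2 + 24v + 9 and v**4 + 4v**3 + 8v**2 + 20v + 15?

Apply the Euclidean algorithm:
  v**4 + 8v**3 + 22v**2 + 24v + 9 = (v**4 + 4v**3 + 8v**2 + 20v + 15) + (4v**3 + 14v**2 + 4v - 6)
  v**4 + 4v**3 + 8v**2 + 20v + 15 = ((1/4)v + 1/8)(4v**3 + 14v**2 + 4v - 6) + ((21/4)v**2 + 21v + 63/4)
  4v**3 + 14v**2 + 4v - 6 = ((16/21)v - 8/21)((21/4)v**2 + 21v + 63/4) + (0)
Last nonzero remainder: (21/4)v**2 + 21v + 63/4. Dividing through by 21/4 gives the monic gcd v**2 + 4v + 3.

v**2 + 4v + 3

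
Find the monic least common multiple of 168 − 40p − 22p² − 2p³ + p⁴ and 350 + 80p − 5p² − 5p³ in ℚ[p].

Repeated division with remainder:
  p⁴ − 2p³ − 22p² − 40p + 168 = (−(1/5)p + 3/5)(−5p³ − 5p² + 80p + 350) + (−3p² − 18p − 42)
  −5p³ − 5p² + 80p + 350 = ((5/3)p − 25/3)(−3p² − 18p − 42) + (0)
Last nonzero remainder: −3p² − 18p − 42. Dividing through by −3 gives the monic gcd p² + 6p + 14.
Then lcm(f, g) = f·g / gcd(f, g); expanding and making the result monic gives the answer.

−840 + 368p + 70p² − 12p³ − 7p⁴ + p⁵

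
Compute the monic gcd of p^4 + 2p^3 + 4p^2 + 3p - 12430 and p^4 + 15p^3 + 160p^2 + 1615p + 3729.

p^3 + 12p^2 + 124p + 1243

Euclidean algorithm in ℚ[p]:
  p^4 + 2p^3 + 4p^2 + 3p - 12430 = (p^4 + 15p^3 + 160p^2 + 1615p + 3729) + (-13p^3 - 156p^2 - 1612p - 16159)
  p^4 + 15p^3 + 160p^2 + 1615p + 3729 = (-(1/13)p - 3/13)(-13p^3 - 156p^2 - 1612p - 16159) + (0)
Last nonzero remainder: -13p^3 - 156p^2 - 1612p - 16159. Dividing through by -13 gives the monic gcd p^3 + 12p^2 + 124p + 1243.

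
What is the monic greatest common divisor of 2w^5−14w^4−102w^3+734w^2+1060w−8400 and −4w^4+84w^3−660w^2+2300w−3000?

w^2−10w+25

Apply the Euclidean algorithm:
  2w^5−14w^4−102w^3+734w^2+1060w−8400 = (−(1/2)w−7)(−4w^4+84w^3−660w^2+2300w−3000) + (156w^3−2736w^2+15660w−29400)
  −4w^4+84w^3−660w^2+2300w−3000 = (−(1/39)w+15/169)(156w^3−2736w^2+15660w−29400) + (−(2640/169)w^2+(26400/169)w−66000/169)
  156w^3−2736w^2+15660w−29400 = (−(2197/220)w+8281/110)(−(2640/169)w^2+(26400/169)w−66000/169) + (0)
Last nonzero remainder: −(2640/169)w^2+(26400/169)w−66000/169. Dividing through by −2640/169 gives the monic gcd w^2−10w+25.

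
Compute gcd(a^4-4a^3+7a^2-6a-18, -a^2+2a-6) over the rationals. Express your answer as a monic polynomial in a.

By polynomial division,
  a^4-4a^3+7a^2-6a-18 = (-a^2+2a+3)(-a^2+2a-6) + (0)
Last nonzero remainder: -a^2+2a-6. Dividing through by -1 gives the monic gcd a^2-2a+6.

a^2-2a+6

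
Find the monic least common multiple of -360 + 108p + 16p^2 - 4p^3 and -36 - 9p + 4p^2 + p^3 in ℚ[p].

By polynomial division,
  -4p^3 + 16p^2 + 108p - 360 = (-4)(p^3 + 4p^2 - 9p - 36) + (32p^2 + 72p - 504)
  p^3 + 4p^2 - 9p - 36 = ((1/32)p + 7/128)(32p^2 + 72p - 504) + ((45/16)p - 135/16)
  32p^2 + 72p - 504 = ((512/45)p + 896/15)((45/16)p - 135/16) + (0)
Last nonzero remainder: (45/16)p - 135/16. Dividing through by 45/16 gives the monic gcd p - 3.
Then lcm(f, g) = f·g / gcd(f, g); expanding and making the result monic gives the answer.

1080 + 306p - 147p^2 - 43p^3 + 3p^4 + p^5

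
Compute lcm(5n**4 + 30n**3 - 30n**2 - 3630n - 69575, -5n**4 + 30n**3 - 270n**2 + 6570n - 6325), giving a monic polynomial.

n**5 + 5n**4 - 12n**3 - 720n**2 - 13189n + 13915

Euclidean algorithm in ℚ[n]:
  5n**4 + 30n**3 - 30n**2 - 3630n - 69575 = (-1)(-5n**4 + 30n**3 - 270n**2 + 6570n - 6325) + (60n**3 - 300n**2 + 2940n - 75900)
  -5n**4 + 30n**3 - 270n**2 + 6570n - 6325 = (-(1/12)n + 1/12)(60n**3 - 300n**2 + 2940n - 75900) + (0)
Last nonzero remainder: 60n**3 - 300n**2 + 2940n - 75900. Dividing through by 60 gives the monic gcd n**3 - 5n**2 + 49n - 1265.
Then lcm(f, g) = f·g / gcd(f, g); expanding and making the result monic gives the answer.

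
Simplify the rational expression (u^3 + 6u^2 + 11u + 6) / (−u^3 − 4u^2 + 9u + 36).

By polynomial division,
  u^3 + 6u^2 + 11u + 6 = (−1)(−u^3 − 4u^2 + 9u + 36) + (2u^2 + 20u + 42)
  −u^3 − 4u^2 + 9u + 36 = (−(1/2)u + 3)(2u^2 + 20u + 42) + (−30u − 90)
  2u^2 + 20u + 42 = (−(1/15)u − 7/15)(−30u − 90) + (0)
Last nonzero remainder: −30u − 90. Dividing through by −30 gives the monic gcd u + 3.
Cancel u + 3 from numerator and denominator to get the reduced form.

(−u^2 − 3u − 2)/(u^2 + u − 12)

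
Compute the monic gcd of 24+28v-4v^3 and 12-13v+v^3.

-3+v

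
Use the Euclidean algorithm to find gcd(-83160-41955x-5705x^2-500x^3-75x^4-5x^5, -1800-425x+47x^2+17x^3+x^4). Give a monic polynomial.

Apply the Euclidean algorithm:
  -5x^5-75x^4-500x^3-5705x^2-41955x-83160 = (-5x+10)(x^4+17x^3+47x^2-425x-1800) + (-435x^3-8300x^2-46705x-65160)
  x^4+17x^3+47x^2-425x-1800 = (-(1/435)x+181/37845)(-435x^3-8300x^2-46705x-65160) + (-(156464/7569)x^2-(2659888/7569)x-1251712/841)
  -435x^3-8300x^2-46705x-65160 = ((3292515/156464)x+6849945/156464)(-(156464/7569)x^2-(2659888/7569)x-1251712/841) + (0)
Last nonzero remainder: -(156464/7569)x^2-(2659888/7569)x-1251712/841. Dividing through by -156464/7569 gives the monic gcd x^2+17x+72.

72+17x+x^2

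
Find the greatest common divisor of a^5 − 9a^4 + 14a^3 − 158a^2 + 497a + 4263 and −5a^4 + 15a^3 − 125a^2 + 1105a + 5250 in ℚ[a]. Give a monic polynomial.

By polynomial division,
  a^5 − 9a^4 + 14a^3 − 158a^2 + 497a + 4263 = (−(1/5)a + 6/5)(−5a^4 + 15a^3 − 125a^2 + 1105a + 5250) + (−29a^3 + 213a^2 + 221a − 2037)
  −5a^4 + 15a^3 − 125a^2 + 1105a + 5250 = ((5/29)a + 630/841)(−29a^3 + 213a^2 + 221a − 2037) + (−(271360/841)a^2 + (1085440/841)a + 5698560/841)
  −29a^3 + 213a^2 + 221a − 2037 = ((24389/271360)a − 81577/271360)(−(271360/841)a^2 + (1085440/841)a + 5698560/841) + (0)
Last nonzero remainder: −(271360/841)a^2 + (1085440/841)a + 5698560/841. Dividing through by −271360/841 gives the monic gcd a^2 − 4a − 21.

a^2 − 4a − 21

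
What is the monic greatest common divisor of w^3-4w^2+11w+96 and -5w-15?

w+3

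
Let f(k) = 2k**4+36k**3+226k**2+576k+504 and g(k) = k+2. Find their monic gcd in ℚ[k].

Apply the Euclidean algorithm:
  2k**4+36k**3+226k**2+576k+504 = (2k**3+32k**2+162k+252)(k+2) + (0)
The last nonzero remainder k+2 is already monic.

k+2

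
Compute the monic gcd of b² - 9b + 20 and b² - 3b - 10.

b - 5

Apply the Euclidean algorithm:
  b² - 9b + 20 = (b² - 3b - 10) + (-6b + 30)
  b² - 3b - 10 = (-(1/6)b - 1/3)(-6b + 30) + (0)
Last nonzero remainder: -6b + 30. Dividing through by -6 gives the monic gcd b - 5.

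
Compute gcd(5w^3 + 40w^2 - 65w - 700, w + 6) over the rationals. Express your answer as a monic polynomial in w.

By polynomial division,
  5w^3 + 40w^2 - 65w - 700 = (5w^2 + 10w - 125)(w + 6) + (50)
  w + 6 = ((1/50)w + 3/25)(50) + (0)
The last nonzero remainder is the constant 50, so the polynomials are coprime and gcd = 1.

1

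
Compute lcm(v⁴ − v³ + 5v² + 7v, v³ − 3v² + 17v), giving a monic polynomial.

By polynomial division,
  v⁴ − v³ + 5v² + 7v = (v + 2)(v³ − 3v² + 17v) + (−6v² − 27v)
  v³ − 3v² + 17v = (−(1/6)v + 5/4)(−6v² − 27v) + ((203/4)v)
  −6v² − 27v = (−(24/203)v − 108/203)((203/4)v) + (0)
Last nonzero remainder: (203/4)v. Dividing through by 203/4 gives the monic gcd v.
Then lcm(f, g) = f·g / gcd(f, g); expanding and making the result monic gives the answer.

v⁶ − 4v⁵ + 25v⁴ − 25v³ + 64v² + 119v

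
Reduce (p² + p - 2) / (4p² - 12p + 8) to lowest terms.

By polynomial division,
  p² + p - 2 = (1/4)(4p² - 12p + 8) + (4p - 4)
  4p² - 12p + 8 = (p - 2)(4p - 4) + (0)
Last nonzero remainder: 4p - 4. Dividing through by 4 gives the monic gcd p - 1.
Cancel p - 1 from numerator and denominator to get the reduced form.

(p + 2)/(4p - 8)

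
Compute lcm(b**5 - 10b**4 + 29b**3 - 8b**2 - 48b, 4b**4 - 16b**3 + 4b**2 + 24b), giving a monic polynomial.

b**6 - 12b**5 + 49b**4 - 66b**3 - 32b**2 + 96b

By polynomial division,
  b**5 - 10b**4 + 29b**3 - 8b**2 - 48b = ((1/4)b - 3/2)(4b**4 - 16b**3 + 4b**2 + 24b) + (4b**3 - 8b**2 - 12b)
  4b**4 - 16b**3 + 4b**2 + 24b = (b - 2)(4b**3 - 8b**2 - 12b) + (0)
Last nonzero remainder: 4b**3 - 8b**2 - 12b. Dividing through by 4 gives the monic gcd b**3 - 2b**2 - 3b.
Then lcm(f, g) = f·g / gcd(f, g); expanding and making the result monic gives the answer.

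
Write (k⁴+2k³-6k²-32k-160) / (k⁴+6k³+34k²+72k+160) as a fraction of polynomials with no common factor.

Euclidean algorithm in ℚ[k]:
  k⁴+2k³-6k²-32k-160 = (k⁴+6k³+34k²+72k+160) + (-4k³-40k²-104k-320)
  k⁴+6k³+34k²+72k+160 = (-(1/4)k+1)(-4k³-40k²-104k-320) + (48k²+96k+480)
  -4k³-40k²-104k-320 = (-(1/12)k-2/3)(48k²+96k+480) + (0)
Last nonzero remainder: 48k²+96k+480. Dividing through by 48 gives the monic gcd k²+2k+10.
Cancel k²+2k+10 from numerator and denominator to get the reduced form.

(k²-16)/(k²+4k+16)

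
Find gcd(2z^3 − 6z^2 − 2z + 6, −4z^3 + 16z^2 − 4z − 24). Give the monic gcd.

z^2 − 2z − 3

Repeated division with remainder:
  2z^3 − 6z^2 − 2z + 6 = (−1/2)(−4z^3 + 16z^2 − 4z − 24) + (2z^2 − 4z − 6)
  −4z^3 + 16z^2 − 4z − 24 = (−2z + 4)(2z^2 − 4z − 6) + (0)
Last nonzero remainder: 2z^2 − 4z − 6. Dividing through by 2 gives the monic gcd z^2 − 2z − 3.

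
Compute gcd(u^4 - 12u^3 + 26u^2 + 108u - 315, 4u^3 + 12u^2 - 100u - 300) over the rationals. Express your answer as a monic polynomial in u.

u^2 - 2u - 15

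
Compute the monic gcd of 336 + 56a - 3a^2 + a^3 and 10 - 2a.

1

By polynomial division,
  a^3 - 3a^2 + 56a + 336 = (-(1/2)a^2 - a - 33)(-2a + 10) + (666)
  -2a + 10 = (-(1/333)a + 5/333)(666) + (0)
The last nonzero remainder is the constant 666, so the polynomials are coprime and gcd = 1.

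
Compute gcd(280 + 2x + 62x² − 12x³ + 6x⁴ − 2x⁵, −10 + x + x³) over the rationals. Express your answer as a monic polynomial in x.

Apply the Euclidean algorithm:
  −2x⁵ + 6x⁴ − 12x³ + 62x² + 2x + 280 = (−2x² + 6x − 10)(x³ + x − 10) + (36x² + 72x + 180)
  x³ + x − 10 = ((1/36)x − 1/18)(36x² + 72x + 180) + (0)
Last nonzero remainder: 36x² + 72x + 180. Dividing through by 36 gives the monic gcd x² + 2x + 5.

5 + 2x + x²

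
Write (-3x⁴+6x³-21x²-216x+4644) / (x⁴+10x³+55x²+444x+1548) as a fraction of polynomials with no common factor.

(-3x+18)/(x+6)

By polynomial division,
  -3x⁴+6x³-21x²-216x+4644 = (-3)(x⁴+10x³+55x²+444x+1548) + (36x³+144x²+1116x+9288)
  x⁴+10x³+55x²+444x+1548 = ((1/36)x+1/6)(36x³+144x²+1116x+9288) + (0)
Last nonzero remainder: 36x³+144x²+1116x+9288. Dividing through by 36 gives the monic gcd x³+4x²+31x+258.
Cancel x³+4x²+31x+258 from numerator and denominator to get the reduced form.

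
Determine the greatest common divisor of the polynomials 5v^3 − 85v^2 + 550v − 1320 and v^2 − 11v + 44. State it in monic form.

v^2 − 11v + 44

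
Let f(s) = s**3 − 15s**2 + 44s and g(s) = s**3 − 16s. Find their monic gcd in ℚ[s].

s**2 − 4s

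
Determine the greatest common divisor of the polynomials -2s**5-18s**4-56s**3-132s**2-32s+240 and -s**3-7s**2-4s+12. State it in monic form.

s**3+7s**2+4s-12

Apply the Euclidean algorithm:
  -2s**5-18s**4-56s**3-132s**2-32s+240 = (2s**2+4s+20)(-s**3-7s**2-4s+12) + (0)
Last nonzero remainder: -s**3-7s**2-4s+12. Dividing through by -1 gives the monic gcd s**3+7s**2+4s-12.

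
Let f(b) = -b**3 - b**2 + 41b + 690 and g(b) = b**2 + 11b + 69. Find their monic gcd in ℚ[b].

b**2 + 11b + 69

Repeated division with remainder:
  -b**3 - b**2 + 41b + 690 = (-b + 10)(b**2 + 11b + 69) + (0)
The last nonzero remainder b**2 + 11b + 69 is already monic.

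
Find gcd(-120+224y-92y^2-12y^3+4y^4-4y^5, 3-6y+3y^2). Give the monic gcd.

Apply the Euclidean algorithm:
  -4y^5+4y^4-12y^3-92y^2+224y-120 = (-(4/3)y^3-(4/3)y^2-(16/3)y-40)(3y^2-6y+3) + (0)
Last nonzero remainder: 3y^2-6y+3. Dividing through by 3 gives the monic gcd y^2-2y+1.

1-2y+y^2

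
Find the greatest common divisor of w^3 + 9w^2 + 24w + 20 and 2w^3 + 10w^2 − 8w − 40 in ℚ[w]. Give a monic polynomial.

w^2 + 7w + 10

Apply the Euclidean algorithm:
  w^3 + 9w^2 + 24w + 20 = (1/2)(2w^3 + 10w^2 − 8w − 40) + (4w^2 + 28w + 40)
  2w^3 + 10w^2 − 8w − 40 = ((1/2)w − 1)(4w^2 + 28w + 40) + (0)
Last nonzero remainder: 4w^2 + 28w + 40. Dividing through by 4 gives the monic gcd w^2 + 7w + 10.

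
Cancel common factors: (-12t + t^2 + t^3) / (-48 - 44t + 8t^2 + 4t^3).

Euclidean algorithm in ℚ[t]:
  t^3 + t^2 - 12t = (1/4)(4t^3 + 8t^2 - 44t - 48) + (-t^2 - t + 12)
  4t^3 + 8t^2 - 44t - 48 = (-4t - 4)(-t^2 - t + 12) + (0)
Last nonzero remainder: -t^2 - t + 12. Dividing through by -1 gives the monic gcd t^2 + t - 12.
Cancel t^2 + t - 12 from numerator and denominator to get the reduced form.

(t)/(4 + 4t)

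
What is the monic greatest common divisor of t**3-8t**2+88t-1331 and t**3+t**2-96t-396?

Repeated division with remainder:
  t**3-8t**2+88t-1331 = (t**3+t**2-96t-396) + (-9t**2+184t-935)
  t**3+t**2-96t-396 = (-(1/9)t-193/81)(-9t**2+184t-935) + ((19321/81)t-212531/81)
  -9t**2+184t-935 = (-(729/19321)t+6885/19321)((19321/81)t-212531/81) + (0)
Last nonzero remainder: (19321/81)t-212531/81. Dividing through by 19321/81 gives the monic gcd t-11.

t-11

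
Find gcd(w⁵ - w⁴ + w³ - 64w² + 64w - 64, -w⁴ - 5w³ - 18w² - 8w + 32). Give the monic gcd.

w² + 4w + 16

Apply the Euclidean algorithm:
  w⁵ - w⁴ + w³ - 64w² + 64w - 64 = (-w + 6)(-w⁴ - 5w³ - 18w² - 8w + 32) + (13w³ + 36w² + 144w - 256)
  -w⁴ - 5w³ - 18w² - 8w + 32 = (-(1/13)w - 29/169)(13w³ + 36w² + 144w - 256) + (-(126/169)w² - (504/169)w - 2016/169)
  13w³ + 36w² + 144w - 256 = (-(2197/126)w + 1352/63)(-(126/169)w² - (504/169)w - 2016/169) + (0)
Last nonzero remainder: -(126/169)w² - (504/169)w - 2016/169. Dividing through by -126/169 gives the monic gcd w² + 4w + 16.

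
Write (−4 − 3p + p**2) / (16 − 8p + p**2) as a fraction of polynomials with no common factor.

(1 + p)/(−4 + p)

Repeated division with remainder:
  p**2 − 3p − 4 = (p**2 − 8p + 16) + (5p − 20)
  p**2 − 8p + 16 = ((1/5)p − 4/5)(5p − 20) + (0)
Last nonzero remainder: 5p − 20. Dividing through by 5 gives the monic gcd p − 4.
Cancel p − 4 from numerator and denominator to get the reduced form.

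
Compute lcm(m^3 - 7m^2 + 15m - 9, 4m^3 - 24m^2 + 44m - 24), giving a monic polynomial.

m^4 - 9m^3 + 29m^2 - 39m + 18

Repeated division with remainder:
  m^3 - 7m^2 + 15m - 9 = (1/4)(4m^3 - 24m^2 + 44m - 24) + (-m^2 + 4m - 3)
  4m^3 - 24m^2 + 44m - 24 = (-4m + 8)(-m^2 + 4m - 3) + (0)
Last nonzero remainder: -m^2 + 4m - 3. Dividing through by -1 gives the monic gcd m^2 - 4m + 3.
Then lcm(f, g) = f·g / gcd(f, g); expanding and making the result monic gives the answer.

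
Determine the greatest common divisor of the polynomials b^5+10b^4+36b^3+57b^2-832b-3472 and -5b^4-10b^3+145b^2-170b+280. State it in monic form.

Repeated division with remainder:
  b^5+10b^4+36b^3+57b^2-832b-3472 = (-(1/5)b-8/5)(-5b^4-10b^3+145b^2-170b+280) + (49b^3+255b^2-1048b-3024)
  -5b^4-10b^3+145b^2-170b+280 = (-(5/49)b+785/2401)(49b^3+255b^2-1048b-3024) + (-(108790/2401)b^2-(326370/2401)b+435160/343)
  49b^3+255b^2-1048b-3024 = (-(117649/108790)b-129654/54395)(-(108790/2401)b^2-(326370/2401)b+435160/343) + (0)
Last nonzero remainder: -(108790/2401)b^2-(326370/2401)b+435160/343. Dividing through by -108790/2401 gives the monic gcd b^2+3b-28.

b^2+3b-28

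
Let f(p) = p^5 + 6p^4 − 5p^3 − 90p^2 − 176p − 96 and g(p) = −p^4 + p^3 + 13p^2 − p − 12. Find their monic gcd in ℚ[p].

p^3 − 13p − 12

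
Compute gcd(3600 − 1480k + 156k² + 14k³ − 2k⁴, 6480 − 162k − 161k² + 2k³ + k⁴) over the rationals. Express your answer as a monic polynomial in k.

Euclidean algorithm in ℚ[k]:
  −2k⁴ + 14k³ + 156k² − 1480k + 3600 = (−2)(k⁴ + 2k³ − 161k² − 162k + 6480) + (18k³ − 166k² − 1804k + 16560)
  k⁴ + 2k³ − 161k² − 162k + 6480 = ((1/18)k + 101/162)(18k³ − 166k² − 1804k + 16560) + ((3460/81)k² + (3460/81)k − 34600/9)
  18k³ − 166k² − 1804k + 16560 = ((729/1730)k − 3726/865)((3460/81)k² + (3460/81)k − 34600/9) + (0)
Last nonzero remainder: (3460/81)k² + (3460/81)k − 34600/9. Dividing through by 3460/81 gives the monic gcd k² + k − 90.

−90 + k + k²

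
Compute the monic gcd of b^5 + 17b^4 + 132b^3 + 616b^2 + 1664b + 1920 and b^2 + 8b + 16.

Repeated division with remainder:
  b^5 + 17b^4 + 132b^3 + 616b^2 + 1664b + 1920 = (b^3 + 9b^2 + 44b + 120)(b^2 + 8b + 16) + (0)
The last nonzero remainder b^2 + 8b + 16 is already monic.

b^2 + 8b + 16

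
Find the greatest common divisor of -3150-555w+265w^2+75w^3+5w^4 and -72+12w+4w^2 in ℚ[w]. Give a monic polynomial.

-18+3w+w^2

By polynomial division,
  5w^4+75w^3+265w^2-555w-3150 = ((5/4)w^2+15w+175/4)(4w^2+12w-72) + (0)
Last nonzero remainder: 4w^2+12w-72. Dividing through by 4 gives the monic gcd w^2+3w-18.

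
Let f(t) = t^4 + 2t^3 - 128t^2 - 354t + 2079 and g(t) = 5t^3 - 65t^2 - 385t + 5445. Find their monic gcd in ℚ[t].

t^2 - 2t - 99

Euclidean algorithm in ℚ[t]:
  t^4 + 2t^3 - 128t^2 - 354t + 2079 = ((1/5)t + 3)(5t^3 - 65t^2 - 385t + 5445) + (144t^2 - 288t - 14256)
  5t^3 - 65t^2 - 385t + 5445 = ((5/144)t - 55/144)(144t^2 - 288t - 14256) + (0)
Last nonzero remainder: 144t^2 - 288t - 14256. Dividing through by 144 gives the monic gcd t^2 - 2t - 99.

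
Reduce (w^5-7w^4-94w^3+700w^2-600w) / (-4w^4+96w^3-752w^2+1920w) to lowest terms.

By polynomial division,
  w^5-7w^4-94w^3+700w^2-600w = (-(1/4)w-17/4)(-4w^4+96w^3-752w^2+1920w) + (126w^3-2016w^2+7560w)
  -4w^4+96w^3-752w^2+1920w = (-(2/63)w+16/63)(126w^3-2016w^2+7560w) + (0)
Last nonzero remainder: 126w^3-2016w^2+7560w. Dividing through by 126 gives the monic gcd w^3-16w^2+60w.
Cancel w^3-16w^2+60w from numerator and denominator to get the reduced form.

(-w^2-9w+10)/(4w-32)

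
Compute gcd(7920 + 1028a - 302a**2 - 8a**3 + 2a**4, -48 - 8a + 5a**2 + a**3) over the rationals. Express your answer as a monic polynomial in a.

4 + a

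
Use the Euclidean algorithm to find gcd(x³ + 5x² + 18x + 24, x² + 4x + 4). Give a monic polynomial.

x + 2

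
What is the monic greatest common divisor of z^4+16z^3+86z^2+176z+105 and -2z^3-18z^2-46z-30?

Repeated division with remainder:
  z^4+16z^3+86z^2+176z+105 = (-(1/2)z-7/2)(-2z^3-18z^2-46z-30) + (0)
Last nonzero remainder: -2z^3-18z^2-46z-30. Dividing through by -2 gives the monic gcd z^3+9z^2+23z+15.

z^3+9z^2+23z+15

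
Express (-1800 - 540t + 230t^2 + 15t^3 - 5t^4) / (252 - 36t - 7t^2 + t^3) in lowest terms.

Apply the Euclidean algorithm:
  -5t^4 + 15t^3 + 230t^2 - 540t - 1800 = (-5t - 20)(t^3 - 7t^2 - 36t + 252) + (-90t^2 + 3240)
  t^3 - 7t^2 - 36t + 252 = (-(1/90)t + 7/90)(-90t^2 + 3240) + (0)
Last nonzero remainder: -90t^2 + 3240. Dividing through by -90 gives the monic gcd t^2 - 36.
Cancel t^2 - 36 from numerator and denominator to get the reduced form.

(50 + 15t - 5t^2)/(-7 + t)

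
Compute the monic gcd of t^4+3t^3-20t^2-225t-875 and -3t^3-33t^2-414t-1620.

t+5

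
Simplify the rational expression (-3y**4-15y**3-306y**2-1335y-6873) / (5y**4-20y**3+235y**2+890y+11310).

By polynomial division,
  -3y**4-15y**3-306y**2-1335y-6873 = (-3/5)(5y**4-20y**3+235y**2+890y+11310) + (-27y**3-165y**2-801y-87)
  5y**4-20y**3+235y**2+890y+11310 = (-(5/27)y+455/243)(-27y**3-165y**2-801y-87) + ((32045/81)y**2+(64090/27)y+929305/81)
  -27y**3-165y**2-801y-87 = (-(2187/32045)y-243/32045)((32045/81)y**2+(64090/27)y+929305/81) + (0)
Last nonzero remainder: (32045/81)y**2+(64090/27)y+929305/81. Dividing through by 32045/81 gives the monic gcd y**2+6y+29.
Cancel y**2+6y+29 from numerator and denominator to get the reduced form.

(-3y**2+3y-237)/(5y**2-50y+390)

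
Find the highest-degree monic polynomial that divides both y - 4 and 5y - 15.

1

Euclidean algorithm in ℚ[y]:
  y - 4 = (1/5)(5y - 15) + (-1)
  5y - 15 = (-5y + 15)(-1) + (0)
The last nonzero remainder is the constant -1, so the polynomials are coprime and gcd = 1.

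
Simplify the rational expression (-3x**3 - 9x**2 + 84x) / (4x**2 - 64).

(-3x**2 - 21x)/(4x + 16)

By polynomial division,
  -3x**3 - 9x**2 + 84x = (-(3/4)x - 9/4)(4x**2 - 64) + (36x - 144)
  4x**2 - 64 = ((1/9)x + 4/9)(36x - 144) + (0)
Last nonzero remainder: 36x - 144. Dividing through by 36 gives the monic gcd x - 4.
Cancel x - 4 from numerator and denominator to get the reduced form.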